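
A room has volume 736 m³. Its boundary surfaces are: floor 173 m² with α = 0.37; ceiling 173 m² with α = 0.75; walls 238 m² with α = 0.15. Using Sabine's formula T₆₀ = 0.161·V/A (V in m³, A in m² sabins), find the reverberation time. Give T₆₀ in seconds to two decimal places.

A = Σ Sᵢαᵢ = 173·0.37 + 173·0.75 + 238·0.15 = 229.46 m².
T₆₀ = 0.161·V/A = 0.161·736/229.46 = 0.516 s.

0.52 s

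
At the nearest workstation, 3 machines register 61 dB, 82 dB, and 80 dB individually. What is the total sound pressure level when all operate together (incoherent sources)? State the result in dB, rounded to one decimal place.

For uncorrelated sources the intensities add, so convert each level to linear form, sum, and take 10·log₁₀ of the total.
Σ 10^(L/10) = 10^(61/10) + 10^(82/10) + 10^(80/10) = 2.597e+08.
L_total = 10·log₁₀(2.597e+08) = 84.15 dB.

84.1 dB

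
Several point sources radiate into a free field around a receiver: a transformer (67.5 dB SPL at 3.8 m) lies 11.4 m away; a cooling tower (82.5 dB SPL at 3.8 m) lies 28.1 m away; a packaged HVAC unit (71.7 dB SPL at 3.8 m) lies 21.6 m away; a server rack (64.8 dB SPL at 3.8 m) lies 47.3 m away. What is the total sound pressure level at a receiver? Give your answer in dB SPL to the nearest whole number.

66 dB SPL

Propagate each source to the receiver with L = L_ref − 20·log₁₀(r/r_ref), then add intensities.
transformer: 67.5 − 20·log₁₀(11.4/3.8) = 67.5 − 9.54 = 57.96 dB SPL.
cooling tower: 82.5 − 20·log₁₀(28.1/3.8) = 82.5 − 17.38 = 65.12 dB SPL.
packaged HVAC unit: 71.7 − 20·log₁₀(21.6/3.8) = 71.7 − 15.09 = 56.61 dB SPL.
server rack: 64.8 − 20·log₁₀(47.3/3.8) = 64.8 − 21.90 = 42.90 dB SPL.
Σ 10^(L/10) = 4.354e+06 → L_total = 10·log₁₀(4.354e+06) = 66.39 dB SPL.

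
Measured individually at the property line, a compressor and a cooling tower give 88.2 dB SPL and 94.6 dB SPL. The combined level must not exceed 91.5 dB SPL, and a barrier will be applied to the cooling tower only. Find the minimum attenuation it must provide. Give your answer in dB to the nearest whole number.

6 dB

The untreated sources together contribute 10^(88.2/10) = 6.607e+08, i.e. 88.20 dB SPL.
The limit corresponds to 10^(91.5/10) = 1.413e+09; subtracting the fixed part leaves 7.518e+08 for the cooling tower, i.e. 88.76 dB SPL.
So the cooling tower must be reduced from 94.6 to 88.76 dB SPL: IL = 5.84 dB.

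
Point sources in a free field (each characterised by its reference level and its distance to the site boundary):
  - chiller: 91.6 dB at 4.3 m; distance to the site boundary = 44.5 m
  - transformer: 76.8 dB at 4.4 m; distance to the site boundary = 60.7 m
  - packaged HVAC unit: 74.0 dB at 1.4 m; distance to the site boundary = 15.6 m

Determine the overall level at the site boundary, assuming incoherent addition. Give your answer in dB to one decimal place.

Propagate each source to the receiver with L = L_ref − 20·log₁₀(r/r_ref), then add intensities.
chiller: 91.6 − 20·log₁₀(44.5/4.3) = 91.6 − 20.30 = 71.30 dB.
transformer: 76.8 − 20·log₁₀(60.7/4.4) = 76.8 − 22.79 = 54.01 dB.
packaged HVAC unit: 74.0 − 20·log₁₀(15.6/1.4) = 74.0 − 20.94 = 53.06 dB.
Σ 10^(L/10) = 1.395e+07 → L_total = 10·log₁₀(1.395e+07) = 71.45 dB.

71.4 dB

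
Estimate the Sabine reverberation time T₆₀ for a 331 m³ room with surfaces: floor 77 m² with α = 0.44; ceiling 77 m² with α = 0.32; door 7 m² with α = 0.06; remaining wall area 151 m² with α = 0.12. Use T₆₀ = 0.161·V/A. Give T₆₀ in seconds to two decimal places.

Total absorption A = 77·0.44 + 77·0.32 + 7·0.06 + 151·0.12 = 77.06 m² sabins.
T₆₀ = 0.161 × 331 / 77.06 = 0.692 s.

0.69 s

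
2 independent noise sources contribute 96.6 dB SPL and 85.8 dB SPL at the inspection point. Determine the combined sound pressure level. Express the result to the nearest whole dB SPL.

Incoherent sources combine by intensity addition: L_total = 10·log₁₀(Σ 10^(L_i/10)).
Σ 10^(L/10) = 10^(96.6/10) + 10^(85.8/10) = 4.951e+09.
L_total = 10·log₁₀(4.951e+09) = 96.95 dB SPL.

97 dB SPL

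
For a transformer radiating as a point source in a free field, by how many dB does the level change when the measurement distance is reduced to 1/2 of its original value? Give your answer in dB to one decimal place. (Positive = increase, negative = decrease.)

With spherical spreading the level changes by −20·log₁₀(r₂/r₁).
ΔL = −20·log₁₀(0.5) = +6.02 dB.

+6.0 dB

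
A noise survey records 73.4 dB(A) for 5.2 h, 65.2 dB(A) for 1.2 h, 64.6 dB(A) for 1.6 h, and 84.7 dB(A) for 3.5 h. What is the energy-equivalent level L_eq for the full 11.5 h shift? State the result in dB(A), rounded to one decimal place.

80.0 dB(A)

L_eq = 10·log₁₀[(1/T)·Σ tᵢ·10^(Lᵢ/10)] with T = 11.5 h.
Σ tᵢ·10^(Lᵢ/10) = 5.2·10^(73.4/10) + 1.2·10^(65.2/10) + 1.6·10^(64.6/10) + 3.5·10^(84.7/10) = 1.155e+09.
L_eq = 10·log₁₀(1.155e+09/11.5) = 80.02 dB(A).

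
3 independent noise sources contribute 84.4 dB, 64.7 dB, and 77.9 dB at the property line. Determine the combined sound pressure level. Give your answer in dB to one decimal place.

85.3 dB

Incoherent sources combine by intensity addition: L_total = 10·log₁₀(Σ 10^(L_i/10)).
Σ 10^(L/10) = 10^(84.4/10) + 10^(64.7/10) + 10^(77.9/10) = 3.400e+08.
L_total = 10·log₁₀(3.400e+08) = 85.32 dB.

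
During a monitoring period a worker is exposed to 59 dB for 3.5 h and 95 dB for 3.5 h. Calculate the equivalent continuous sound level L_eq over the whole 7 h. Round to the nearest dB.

92 dB

The energy average is taken in the linear domain: L_eq = 10·log₁₀[(Σ tᵢ·10^(Lᵢ/10))/T], T = 7 h.
Σ tᵢ·10^(Lᵢ/10) = 3.5·10^(59/10) + 3.5·10^(95/10) = 1.107e+10.
L_eq = 10·log₁₀(1.107e+10/7) = 91.99 dB.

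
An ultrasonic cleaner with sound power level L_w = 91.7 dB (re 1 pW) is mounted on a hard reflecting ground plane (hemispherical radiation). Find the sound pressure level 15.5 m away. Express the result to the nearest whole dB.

60 dB

Free-field hemispherical radiation: L_p = L_w − 10·log₁₀(2π·r²), r = 15.5 m.
2π·r² = 1510 m², 10·log₁₀ of that is 31.788 dB.
L_p = 91.7 − 31.788 = 59.91 dB.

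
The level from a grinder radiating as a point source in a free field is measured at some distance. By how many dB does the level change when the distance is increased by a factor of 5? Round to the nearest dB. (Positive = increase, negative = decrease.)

Point-source spreading: ΔL = −20·log₁₀(r₂/r₁).
ΔL = −20·log₁₀(5) = -13.98 dB.

-14 dB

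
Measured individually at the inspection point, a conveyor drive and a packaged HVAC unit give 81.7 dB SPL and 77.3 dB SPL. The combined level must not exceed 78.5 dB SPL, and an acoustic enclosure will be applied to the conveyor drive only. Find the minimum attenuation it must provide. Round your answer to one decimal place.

9.4 dB

Fixed contribution from the other source: Σ 10^(L/10) = 10^(77.3/10) = 5.370e+07 (77.30 dB SPL).
To meet 78.5 dB SPL overall, the treated conveyor drive may contribute at most 10^(78.5/10) − 5.370e+07 = 1.709e+07, i.e. 72.33 dB SPL.
So the conveyor drive must be reduced from 81.7 to 72.33 dB SPL: IL = 9.37 dB.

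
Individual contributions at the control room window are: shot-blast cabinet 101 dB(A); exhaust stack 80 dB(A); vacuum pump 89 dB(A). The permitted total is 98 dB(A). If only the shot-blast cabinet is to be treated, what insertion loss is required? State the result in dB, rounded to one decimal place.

3.7 dB

Fixed contribution from the other sources: Σ 10^(L/10) = 10^(80/10) + 10^(89/10) = 8.943e+08 (89.51 dB(A)).
The limit corresponds to 10^(98/10) = 6.310e+09; subtracting the fixed part leaves 5.415e+09 for the shot-blast cabinet, i.e. 97.34 dB(A).
So the shot-blast cabinet must be reduced from 101 to 97.34 dB(A): IL = 3.66 dB.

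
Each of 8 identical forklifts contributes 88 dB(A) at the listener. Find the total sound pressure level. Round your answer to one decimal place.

97.0 dB(A)

N identical incoherent sources raise the level by 10·log₁₀ N.
L_total = 88 + 10·log₁₀(8) = 88 + 9.031 = 97.03 dB(A).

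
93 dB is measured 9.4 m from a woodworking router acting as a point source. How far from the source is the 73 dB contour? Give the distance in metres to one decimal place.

The 20.0 dB drop corresponds to a distance ratio of 10^(20.0/20) for a point source.
r₂ = 9.4·10^((93−73)/20) = 9.4·10^(20.0/20) = 94.00 m.

94.0 m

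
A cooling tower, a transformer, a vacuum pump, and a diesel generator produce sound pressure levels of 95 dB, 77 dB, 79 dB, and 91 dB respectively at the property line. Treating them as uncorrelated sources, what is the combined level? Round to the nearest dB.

97 dB

Incoherent sources combine by intensity addition: L_total = 10·log₁₀(Σ 10^(L_i/10)).
Σ 10^(L/10) = 10^(95/10) + 10^(77/10) + 10^(79/10) + 10^(91/10) = 4.551e+09.
L_total = 10·log₁₀(4.551e+09) = 96.58 dB.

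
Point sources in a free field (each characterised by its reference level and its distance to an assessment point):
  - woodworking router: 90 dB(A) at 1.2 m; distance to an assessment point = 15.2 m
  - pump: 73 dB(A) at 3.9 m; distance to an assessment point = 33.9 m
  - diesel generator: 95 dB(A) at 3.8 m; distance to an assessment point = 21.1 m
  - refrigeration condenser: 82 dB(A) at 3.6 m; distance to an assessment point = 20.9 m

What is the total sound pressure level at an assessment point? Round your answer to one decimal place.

80.6 dB(A)

Propagate each source to the receiver with L = L_ref − 20·log₁₀(r/r_ref), then add intensities.
woodworking router: 90 − 20·log₁₀(15.2/1.2) = 90 − 22.05 = 67.95 dB(A).
pump: 73 − 20·log₁₀(33.9/3.9) = 73 − 18.78 = 54.22 dB(A).
diesel generator: 95 − 20·log₁₀(21.1/3.8) = 95 − 14.89 = 80.11 dB(A).
refrigeration condenser: 82 − 20·log₁₀(20.9/3.6) = 82 − 15.28 = 66.72 dB(A).
Σ 10^(L/10) = 1.138e+08 → L_total = 10·log₁₀(1.138e+08) = 80.56 dB(A).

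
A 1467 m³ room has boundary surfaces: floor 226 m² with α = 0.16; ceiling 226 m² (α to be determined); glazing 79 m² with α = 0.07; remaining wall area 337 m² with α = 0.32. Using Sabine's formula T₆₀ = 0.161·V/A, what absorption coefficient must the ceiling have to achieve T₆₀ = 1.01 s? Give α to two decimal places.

Required total absorption A = 0.161·1467/1.01 = 233.85 m².
Absorption from the other surfaces = 226·0.16 + 79·0.07 + 337·0.32 = 149.53 m², so the ceiling must supply 84.32 m² over 226 m².
α = 84.32/226 = 0.373.

0.37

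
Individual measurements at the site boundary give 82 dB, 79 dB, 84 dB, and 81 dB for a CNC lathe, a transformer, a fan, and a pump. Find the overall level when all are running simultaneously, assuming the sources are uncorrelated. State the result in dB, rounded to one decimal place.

87.9 dB

Incoherent sources combine by intensity addition: L_total = 10·log₁₀(Σ 10^(L_i/10)).
Σ 10^(L/10) = 10^(82/10) + 10^(79/10) + 10^(84/10) + 10^(81/10) = 6.150e+08.
L_total = 10·log₁₀(6.150e+08) = 87.89 dB.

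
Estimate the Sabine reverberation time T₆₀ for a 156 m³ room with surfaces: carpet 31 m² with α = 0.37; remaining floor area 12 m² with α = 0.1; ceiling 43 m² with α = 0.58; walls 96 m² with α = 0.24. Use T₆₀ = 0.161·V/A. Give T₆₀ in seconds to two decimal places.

Summing Sᵢαᵢ: 31·0.37 + 12·0.1 + 43·0.58 + 96·0.24 = 60.65 m².
T₆₀ = 0.161·V/A = 0.161·156/60.65 = 0.414 s.

0.41 s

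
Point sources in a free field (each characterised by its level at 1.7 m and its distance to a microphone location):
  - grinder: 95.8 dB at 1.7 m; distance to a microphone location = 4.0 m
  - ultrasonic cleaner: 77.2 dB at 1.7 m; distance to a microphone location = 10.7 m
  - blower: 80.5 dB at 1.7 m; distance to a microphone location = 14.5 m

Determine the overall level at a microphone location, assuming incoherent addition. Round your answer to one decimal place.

88.4 dB

First find each source's level at the receiver (point-source: −20·log₁₀(r/r_ref)), then combine on an intensity basis.
grinder: 95.8 − 20·log₁₀(4.0/1.7) = 95.8 − 7.43 = 88.37 dB.
ultrasonic cleaner: 77.2 − 20·log₁₀(10.7/1.7) = 77.2 − 15.98 = 61.22 dB.
blower: 80.5 − 20·log₁₀(14.5/1.7) = 80.5 − 18.62 = 61.88 dB.
Σ 10^(L/10) = 6.896e+08 → L_total = 10·log₁₀(6.896e+08) = 88.39 dB.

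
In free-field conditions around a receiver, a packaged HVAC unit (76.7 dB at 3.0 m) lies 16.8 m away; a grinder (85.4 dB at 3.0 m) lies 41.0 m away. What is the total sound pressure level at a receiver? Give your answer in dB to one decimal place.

Propagate each source to the receiver with L = L_ref − 20·log₁₀(r/r_ref), then add intensities.
packaged HVAC unit: 76.7 − 20·log₁₀(16.8/3.0) = 76.7 − 14.96 = 61.74 dB.
grinder: 85.4 − 20·log₁₀(41.0/3.0) = 85.4 − 22.71 = 62.69 dB.
Σ 10^(L/10) = 3.348e+06 → L_total = 10·log₁₀(3.348e+06) = 65.25 dB.

65.2 dB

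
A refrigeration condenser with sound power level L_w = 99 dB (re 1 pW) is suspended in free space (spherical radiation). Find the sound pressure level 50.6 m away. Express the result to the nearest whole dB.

54 dB

The power spreads over a sphere of area 4π·r², so L_p = L_w − 10·log₁₀(4π·r²).
4π·r² = 3.217e+04 m², 10·log₁₀ of that is 45.075 dB.
L_p = 99 − 45.075 = 53.92 dB.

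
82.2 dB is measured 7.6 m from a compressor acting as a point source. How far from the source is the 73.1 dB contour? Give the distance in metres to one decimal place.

Point-source spreading drops the level by 20·log₁₀(r₂/r₁); inverting, r₂/r₁ = 10^(ΔL/20).
r₂ = 7.6·10^((82.2−73.1)/20) = 7.6·10^(9.1/20) = 21.67 m.

21.7 m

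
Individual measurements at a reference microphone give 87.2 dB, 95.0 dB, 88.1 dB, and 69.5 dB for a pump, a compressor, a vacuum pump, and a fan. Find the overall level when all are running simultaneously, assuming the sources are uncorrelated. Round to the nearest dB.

96 dB

For uncorrelated sources the intensities add, so convert each level to linear form, sum, and take 10·log₁₀ of the total.
Σ 10^(L/10) = 10^(87.2/10) + 10^(95.0/10) + 10^(88.1/10) + 10^(69.5/10) = 4.342e+09.
L_total = 10·log₁₀(4.342e+09) = 96.38 dB.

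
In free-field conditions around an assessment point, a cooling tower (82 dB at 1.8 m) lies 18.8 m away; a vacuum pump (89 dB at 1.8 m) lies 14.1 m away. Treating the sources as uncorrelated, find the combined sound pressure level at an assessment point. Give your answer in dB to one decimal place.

Propagate each source to the receiver with L = L_ref − 20·log₁₀(r/r_ref), then add intensities.
cooling tower: 82 − 20·log₁₀(18.8/1.8) = 82 − 20.38 = 61.62 dB.
vacuum pump: 89 − 20·log₁₀(14.1/1.8) = 89 − 17.88 = 71.12 dB.
Σ 10^(L/10) = 1.440e+07 → L_total = 10·log₁₀(1.440e+07) = 71.58 dB.

71.6 dB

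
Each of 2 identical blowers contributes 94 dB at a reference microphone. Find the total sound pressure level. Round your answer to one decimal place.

97.0 dB

With 2 equal, uncorrelated contributions the intensity is 2× that of one unit, giving a rise of 10·log₁₀ 2.
L_total = 94 + 10·log₁₀(2) = 94 + 3.010 = 97.01 dB.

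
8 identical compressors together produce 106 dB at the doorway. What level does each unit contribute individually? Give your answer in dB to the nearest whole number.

For N identical incoherent sources L_total = L₁ + 10·log₁₀ N, so L₁ = 106 − 10·log₁₀(8) = 106 − 9.031.

97 dB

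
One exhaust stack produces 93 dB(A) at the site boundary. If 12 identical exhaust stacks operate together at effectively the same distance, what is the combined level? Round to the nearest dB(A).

104 dB(A)

L_total = L₁ + 10·log₁₀ N for N identical incoherent sources.
L_total = 93 + 10·log₁₀(12) = 93 + 10.792 = 103.79 dB(A).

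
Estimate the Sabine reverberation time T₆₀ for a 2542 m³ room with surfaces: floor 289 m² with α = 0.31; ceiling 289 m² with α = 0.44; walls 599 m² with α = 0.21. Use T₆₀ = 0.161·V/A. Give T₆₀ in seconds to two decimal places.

1.19 s

A = Σ Sᵢαᵢ = 289·0.31 + 289·0.44 + 599·0.21 = 342.54 m².
T₆₀ = 0.161 × 2542 / 342.54 = 1.195 s.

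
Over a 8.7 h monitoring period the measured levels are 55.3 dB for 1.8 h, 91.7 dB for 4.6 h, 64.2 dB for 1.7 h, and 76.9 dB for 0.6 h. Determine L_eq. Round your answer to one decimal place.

Weight each interval's intensity by its duration and average over T = 8.7 h:
Σ tᵢ·10^(Lᵢ/10) = 1.8·10^(55.3/10) + 4.6·10^(91.7/10) + 1.7·10^(64.2/10) + 0.6·10^(76.9/10) = 6.838e+09.
L_eq = 10·log₁₀(6.838e+09/8.7) = 88.95 dB.

89.0 dB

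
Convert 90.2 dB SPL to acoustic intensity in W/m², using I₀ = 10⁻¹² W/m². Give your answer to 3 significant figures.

L = 10·log₁₀(I/I₀) ⇒ I = I₀·10^(L/10) = 10⁻¹² × 10^9.02.

0.00105 W/m²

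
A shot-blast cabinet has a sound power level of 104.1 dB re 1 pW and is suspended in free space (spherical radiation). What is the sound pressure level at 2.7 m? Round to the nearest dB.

Free-field spherical radiation: L_p = L_w − 10·log₁₀(4π·r²), r = 2.7 m.
4π·r² = 91.61 m², 10·log₁₀ of that is 19.619 dB.
L_p = 104.1 − 19.619 = 84.48 dB.

84 dB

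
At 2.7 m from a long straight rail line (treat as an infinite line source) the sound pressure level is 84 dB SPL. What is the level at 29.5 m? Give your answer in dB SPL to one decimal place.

Cylindrical spreading from a line source gives a 10·log₁₀(r₂/r₁) drop.
L₂ = 84 − 10·log₁₀(29.5/2.7) = 84 − 10.385 = 73.62 dB SPL.

73.6 dB SPL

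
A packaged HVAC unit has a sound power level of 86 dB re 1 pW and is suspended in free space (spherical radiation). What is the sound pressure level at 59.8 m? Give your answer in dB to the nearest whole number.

The power spreads over a sphere of area 4π·r², so L_p = L_w − 10·log₁₀(4π·r²).
4π·r² = 4.494e+04 m², 10·log₁₀ of that is 46.526 dB.
L_p = 86 − 46.526 = 39.47 dB.

39 dB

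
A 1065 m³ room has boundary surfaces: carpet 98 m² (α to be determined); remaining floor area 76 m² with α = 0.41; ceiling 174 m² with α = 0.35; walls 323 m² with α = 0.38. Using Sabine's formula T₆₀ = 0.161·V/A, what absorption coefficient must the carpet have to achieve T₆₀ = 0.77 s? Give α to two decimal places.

From T₆₀ = 0.161·V/A, the target T₆₀ = 0.77 s needs A = 0.161·1065/0.77 = 222.68 m².
Absorption from the other surfaces = 76·0.41 + 174·0.35 + 323·0.38 = 214.80 m², so the carpet must supply 7.88 m² over 98 m².
α = 7.88/98 = 0.080.

0.08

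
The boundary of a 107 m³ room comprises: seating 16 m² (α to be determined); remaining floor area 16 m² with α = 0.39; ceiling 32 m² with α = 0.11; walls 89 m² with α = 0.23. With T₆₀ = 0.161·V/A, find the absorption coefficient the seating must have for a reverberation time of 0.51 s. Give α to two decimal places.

Required total absorption A = 0.161·107/0.51 = 33.78 m².
Absorption from the other surfaces = 16·0.39 + 32·0.11 + 89·0.23 = 30.23 m², so the seating must supply 3.55 m² over 16 m².
α = 3.55/16 = 0.222.

0.22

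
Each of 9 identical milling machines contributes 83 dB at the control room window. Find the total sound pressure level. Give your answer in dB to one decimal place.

92.5 dB

N identical incoherent sources raise the level by 10·log₁₀ N.
L_total = 83 + 10·log₁₀(9) = 83 + 9.542 = 92.54 dB.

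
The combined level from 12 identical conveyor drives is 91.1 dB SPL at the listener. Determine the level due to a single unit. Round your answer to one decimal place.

80.3 dB SPL

12 equal contributions raise the level by 10·log₁₀ 12 = 10.792 dB, so each unit alone gives 91.1 − 10.792.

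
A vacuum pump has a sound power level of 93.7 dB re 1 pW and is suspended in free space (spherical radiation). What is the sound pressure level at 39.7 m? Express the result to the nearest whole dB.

51 dB

The power spreads over a sphere of area 4π·r², so L_p = L_w − 10·log₁₀(4π·r²).
4π·r² = 1.981e+04 m², 10·log₁₀ of that is 42.968 dB.
L_p = 93.7 − 42.968 = 50.73 dB.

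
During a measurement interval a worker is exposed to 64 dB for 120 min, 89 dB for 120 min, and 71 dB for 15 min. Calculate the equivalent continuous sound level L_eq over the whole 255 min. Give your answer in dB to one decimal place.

85.7 dB

The energy average is taken in the linear domain: L_eq = 10·log₁₀[(Σ tᵢ·10^(Lᵢ/10))/T], T = 255 min.
Σ tᵢ·10^(Lᵢ/10) = 120·10^(64/10) + 120·10^(89/10) + 15·10^(71/10) = 9.581e+10.
L_eq = 10·log₁₀(9.581e+10/255) = 85.75 dB.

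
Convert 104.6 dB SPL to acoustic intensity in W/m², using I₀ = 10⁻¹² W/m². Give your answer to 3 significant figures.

I/I₀ = 10^(104.6/10) = 2.884e+10, so I = 2.884e+10 × 10⁻¹² W/m².

0.0288 W/m²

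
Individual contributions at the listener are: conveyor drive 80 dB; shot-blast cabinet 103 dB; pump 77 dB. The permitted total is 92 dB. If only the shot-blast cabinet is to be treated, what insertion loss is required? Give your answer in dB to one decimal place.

The untreated sources together contribute 10^(80/10) + 10^(77/10) = 1.501e+08, i.e. 81.76 dB.
To meet 92 dB overall, the treated shot-blast cabinet may contribute at most 10^(92/10) − 1.501e+08 = 1.435e+09, i.e. 91.57 dB.
So the shot-blast cabinet must be reduced from 103 to 91.57 dB: IL = 11.43 dB.

11.4 dB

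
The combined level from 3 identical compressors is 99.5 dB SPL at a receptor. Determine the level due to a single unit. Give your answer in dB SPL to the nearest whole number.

95 dB SPL

Dividing the total intensity by 3 lowers the level by 10·log₁₀ 3 = 4.771 dB: L₁ = 99.5 − 4.771.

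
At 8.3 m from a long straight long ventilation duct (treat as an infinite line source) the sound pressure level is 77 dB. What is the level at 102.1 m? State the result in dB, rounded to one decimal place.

66.1 dB

Line-source attenuation: ΔL = 10·log₁₀(r₂/r₁) = 10·log₁₀(102.1/8.3) = 10.899 dB.
L₂ = 77 − 10·log₁₀(102.1/8.3) = 77 − 10.899 = 66.10 dB.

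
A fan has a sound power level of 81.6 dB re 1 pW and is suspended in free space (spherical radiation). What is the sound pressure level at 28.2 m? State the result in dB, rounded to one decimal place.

Free-field spherical radiation: L_p = L_w − 10·log₁₀(4π·r²), r = 28.2 m.
4π·r² = 9993 m², 10·log₁₀ of that is 39.997 dB.
L_p = 81.6 − 39.997 = 41.60 dB.

41.6 dB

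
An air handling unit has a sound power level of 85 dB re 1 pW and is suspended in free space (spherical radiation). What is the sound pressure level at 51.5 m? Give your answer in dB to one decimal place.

39.8 dB

L_p = L_w − 10·log₁₀(4π·r²) with r = 51.5 m.
4π·r² = 3.333e+04 m², 10·log₁₀ of that is 45.228 dB.
L_p = 85 − 45.228 = 39.77 dB.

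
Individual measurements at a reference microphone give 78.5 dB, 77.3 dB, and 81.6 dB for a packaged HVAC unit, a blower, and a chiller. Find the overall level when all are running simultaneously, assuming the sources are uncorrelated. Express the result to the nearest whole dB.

For uncorrelated sources the intensities add, so convert each level to linear form, sum, and take 10·log₁₀ of the total.
Σ 10^(L/10) = 10^(78.5/10) + 10^(77.3/10) + 10^(81.6/10) = 2.690e+08.
L_total = 10·log₁₀(2.690e+08) = 84.30 dB.

84 dB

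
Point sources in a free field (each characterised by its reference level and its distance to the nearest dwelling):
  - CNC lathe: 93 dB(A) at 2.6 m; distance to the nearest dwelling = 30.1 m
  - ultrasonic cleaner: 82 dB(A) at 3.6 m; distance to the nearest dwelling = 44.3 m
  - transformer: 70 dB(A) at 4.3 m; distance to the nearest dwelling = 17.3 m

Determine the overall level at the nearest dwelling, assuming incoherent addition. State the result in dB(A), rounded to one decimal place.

First find each source's level at the receiver (point-source: −20·log₁₀(r/r_ref)), then combine on an intensity basis.
CNC lathe: 93 − 20·log₁₀(30.1/2.6) = 93 − 21.27 = 71.73 dB(A).
ultrasonic cleaner: 82 − 20·log₁₀(44.3/3.6) = 82 − 21.80 = 60.20 dB(A).
transformer: 70 − 20·log₁₀(17.3/4.3) = 70 − 12.09 = 57.91 dB(A).
Σ 10^(L/10) = 1.655e+07 → L_total = 10·log₁₀(1.655e+07) = 72.19 dB(A).

72.2 dB(A)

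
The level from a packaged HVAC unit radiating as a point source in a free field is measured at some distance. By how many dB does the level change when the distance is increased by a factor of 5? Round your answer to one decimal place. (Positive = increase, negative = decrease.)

-14.0 dB

A point source loses 6 dB per doubling of distance; generally ΔL = −20·log₁₀(r₂/r₁).
ΔL = −20·log₁₀(5) = -13.98 dB.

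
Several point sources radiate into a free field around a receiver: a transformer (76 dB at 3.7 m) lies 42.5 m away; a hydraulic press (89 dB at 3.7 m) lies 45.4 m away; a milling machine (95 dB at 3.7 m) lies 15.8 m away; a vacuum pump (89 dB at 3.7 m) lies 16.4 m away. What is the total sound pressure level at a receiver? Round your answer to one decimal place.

83.4 dB

First find each source's level at the receiver (point-source: −20·log₁₀(r/r_ref)), then combine on an intensity basis.
transformer: 76 − 20·log₁₀(42.5/3.7) = 76 − 21.20 = 54.80 dB.
hydraulic press: 89 − 20·log₁₀(45.4/3.7) = 89 − 21.78 = 67.22 dB.
milling machine: 95 − 20·log₁₀(15.8/3.7) = 95 − 12.61 = 82.39 dB.
vacuum pump: 89 − 20·log₁₀(16.4/3.7) = 89 − 12.93 = 76.07 dB.
Σ 10^(L/10) = 2.194e+08 → L_total = 10·log₁₀(2.194e+08) = 83.41 dB.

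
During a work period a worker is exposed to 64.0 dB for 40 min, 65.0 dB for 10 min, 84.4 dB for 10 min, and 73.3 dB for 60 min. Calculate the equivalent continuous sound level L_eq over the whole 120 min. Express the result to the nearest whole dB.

75 dB

L_eq = 10·log₁₀[(1/T)·Σ tᵢ·10^(Lᵢ/10)] with T = 120 min.
Σ tᵢ·10^(Lᵢ/10) = 40·10^(64.0/10) + 10·10^(65.0/10) + 10·10^(84.4/10) + 60·10^(73.3/10) = 4.169e+09.
L_eq = 10·log₁₀(4.169e+09/120) = 75.41 dB.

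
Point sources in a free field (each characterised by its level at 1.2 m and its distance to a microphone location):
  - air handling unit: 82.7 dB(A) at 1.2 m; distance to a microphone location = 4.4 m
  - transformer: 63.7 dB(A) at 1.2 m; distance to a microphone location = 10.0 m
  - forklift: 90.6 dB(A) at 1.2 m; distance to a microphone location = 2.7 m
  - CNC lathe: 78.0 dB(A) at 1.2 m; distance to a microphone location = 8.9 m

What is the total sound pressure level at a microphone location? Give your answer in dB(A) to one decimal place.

83.8 dB(A)

Apply inverse-square spreading to bring every level to the receiver, then sum 10^(L/10).
air handling unit: 82.7 − 20·log₁₀(4.4/1.2) = 82.7 − 11.29 = 71.41 dB(A).
transformer: 63.7 − 20·log₁₀(10.0/1.2) = 63.7 − 18.42 = 45.28 dB(A).
forklift: 90.6 − 20·log₁₀(2.7/1.2) = 90.6 − 7.04 = 83.56 dB(A).
CNC lathe: 78.0 − 20·log₁₀(8.9/1.2) = 78.0 − 17.40 = 60.60 dB(A).
Σ 10^(L/10) = 2.418e+08 → L_total = 10·log₁₀(2.418e+08) = 83.84 dB(A).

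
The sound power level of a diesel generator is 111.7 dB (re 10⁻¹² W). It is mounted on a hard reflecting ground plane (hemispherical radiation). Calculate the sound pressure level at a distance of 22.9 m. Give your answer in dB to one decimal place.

76.5 dB

Free-field hemispherical radiation: L_p = L_w − 10·log₁₀(2π·r²), r = 22.9 m.
2π·r² = 3295 m², 10·log₁₀ of that is 35.179 dB.
L_p = 111.7 − 35.179 = 76.52 dB.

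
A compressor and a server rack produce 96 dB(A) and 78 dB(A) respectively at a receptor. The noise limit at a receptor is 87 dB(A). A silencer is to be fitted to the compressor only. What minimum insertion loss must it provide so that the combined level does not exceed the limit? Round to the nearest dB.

10 dB

Fixed contribution from the other source: Σ 10^(L/10) = 10^(78/10) = 6.310e+07 (78.00 dB(A)).
To meet 87 dB(A) overall, the treated compressor may contribute at most 10^(87/10) − 6.310e+07 = 4.381e+08, i.e. 86.42 dB(A).
Required insertion loss = 96 − 86.42 = 9.58 dB.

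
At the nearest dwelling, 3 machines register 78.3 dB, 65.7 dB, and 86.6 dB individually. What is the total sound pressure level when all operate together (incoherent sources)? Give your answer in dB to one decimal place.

87.2 dB

Incoherent sources combine by intensity addition: L_total = 10·log₁₀(Σ 10^(L_i/10)).
Σ 10^(L/10) = 10^(78.3/10) + 10^(65.7/10) + 10^(86.6/10) = 5.284e+08.
L_total = 10·log₁₀(5.284e+08) = 87.23 dB.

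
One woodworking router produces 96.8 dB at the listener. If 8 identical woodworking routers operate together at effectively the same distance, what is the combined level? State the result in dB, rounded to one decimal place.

N identical incoherent sources raise the level by 10·log₁₀ N.
L_total = 96.8 + 10·log₁₀(8) = 96.8 + 9.031 = 105.83 dB.

105.8 dB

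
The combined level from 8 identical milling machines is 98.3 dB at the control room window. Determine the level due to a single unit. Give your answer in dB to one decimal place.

For N identical incoherent sources L_total = L₁ + 10·log₁₀ N, so L₁ = 98.3 − 10·log₁₀(8) = 98.3 − 9.031.

89.3 dB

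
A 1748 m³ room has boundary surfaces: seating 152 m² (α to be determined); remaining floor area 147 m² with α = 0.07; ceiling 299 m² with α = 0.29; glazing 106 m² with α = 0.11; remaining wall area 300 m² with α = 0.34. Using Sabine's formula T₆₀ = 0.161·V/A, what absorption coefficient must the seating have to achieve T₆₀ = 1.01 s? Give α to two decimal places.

Required total absorption A = 0.161·1748/1.01 = 278.64 m².
Absorption from the other surfaces = 147·0.07 + 299·0.29 + 106·0.11 + 300·0.34 = 210.66 m², so the seating must supply 67.98 m² over 152 m².
α = 67.98/152 = 0.447.

0.45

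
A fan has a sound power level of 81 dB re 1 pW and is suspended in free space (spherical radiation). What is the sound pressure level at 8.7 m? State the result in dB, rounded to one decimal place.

Free-field spherical radiation: L_p = L_w − 10·log₁₀(4π·r²), r = 8.7 m.
4π·r² = 951.1 m², 10·log₁₀ of that is 29.782 dB.
L_p = 81 − 29.782 = 51.22 dB.

51.2 dB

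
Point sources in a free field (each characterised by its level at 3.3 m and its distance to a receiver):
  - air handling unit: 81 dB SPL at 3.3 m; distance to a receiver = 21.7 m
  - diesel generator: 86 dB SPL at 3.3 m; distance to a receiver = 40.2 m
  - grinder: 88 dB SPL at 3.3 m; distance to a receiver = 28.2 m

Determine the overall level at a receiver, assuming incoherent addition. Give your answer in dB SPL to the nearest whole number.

Propagate each source to the receiver with L = L_ref − 20·log₁₀(r/r_ref), then add intensities.
air handling unit: 81 − 20·log₁₀(21.7/3.3) = 81 − 16.36 = 64.64 dB SPL.
diesel generator: 86 − 20·log₁₀(40.2/3.3) = 86 − 21.71 = 64.29 dB SPL.
grinder: 88 − 20·log₁₀(28.2/3.3) = 88 − 18.63 = 69.37 dB SPL.
Σ 10^(L/10) = 1.423e+07 → L_total = 10·log₁₀(1.423e+07) = 71.53 dB SPL.

72 dB SPL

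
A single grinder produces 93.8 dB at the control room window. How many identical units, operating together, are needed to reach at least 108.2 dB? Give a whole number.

28

N identical sources give L₁ + 10·log₁₀ N, so require 10·log₁₀ N ≥ 108.2 − 93.8 = 14.4 dB.
N ≥ 10^(14.4/10) = 27.542, so N = 28.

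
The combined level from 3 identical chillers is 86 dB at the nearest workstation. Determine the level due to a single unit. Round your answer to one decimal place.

3 equal contributions raise the level by 10·log₁₀ 3 = 4.771 dB, so each unit alone gives 86 − 4.771.

81.2 dB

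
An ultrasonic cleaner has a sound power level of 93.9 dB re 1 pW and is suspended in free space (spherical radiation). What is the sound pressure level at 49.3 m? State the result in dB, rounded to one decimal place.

The power spreads over a sphere of area 4π·r², so L_p = L_w − 10·log₁₀(4π·r²).
4π·r² = 3.054e+04 m², 10·log₁₀ of that is 44.849 dB.
L_p = 93.9 − 44.849 = 49.05 dB.

49.1 dB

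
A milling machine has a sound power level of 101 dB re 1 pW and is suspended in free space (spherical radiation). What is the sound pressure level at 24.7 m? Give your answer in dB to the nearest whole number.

62 dB

The power spreads over a sphere of area 4π·r², so L_p = L_w − 10·log₁₀(4π·r²).
4π·r² = 7667 m², 10·log₁₀ of that is 38.846 dB.
L_p = 101 − 38.846 = 62.15 dB.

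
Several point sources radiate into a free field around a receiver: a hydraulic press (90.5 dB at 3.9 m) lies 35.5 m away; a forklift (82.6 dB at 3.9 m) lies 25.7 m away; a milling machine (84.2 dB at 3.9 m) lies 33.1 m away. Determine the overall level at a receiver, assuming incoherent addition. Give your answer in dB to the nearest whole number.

Propagate each source to the receiver with L = L_ref − 20·log₁₀(r/r_ref), then add intensities.
hydraulic press: 90.5 − 20·log₁₀(35.5/3.9) = 90.5 − 19.18 = 71.32 dB.
forklift: 82.6 − 20·log₁₀(25.7/3.9) = 82.6 − 16.38 = 66.22 dB.
milling machine: 84.2 − 20·log₁₀(33.1/3.9) = 84.2 − 18.58 = 65.62 dB.
Σ 10^(L/10) = 2.138e+07 → L_total = 10·log₁₀(2.138e+07) = 73.30 dB.

73 dB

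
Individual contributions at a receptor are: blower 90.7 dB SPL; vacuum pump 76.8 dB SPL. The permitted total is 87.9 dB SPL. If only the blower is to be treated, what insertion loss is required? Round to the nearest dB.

3 dB

Fixed contribution from the other source: Σ 10^(L/10) = 10^(76.8/10) = 4.786e+07 (76.80 dB SPL).
To meet 87.9 dB SPL overall, the treated blower may contribute at most 10^(87.9/10) − 4.786e+07 = 5.687e+08, i.e. 87.55 dB SPL.
So the blower must be reduced from 90.7 to 87.55 dB SPL: IL = 3.15 dB.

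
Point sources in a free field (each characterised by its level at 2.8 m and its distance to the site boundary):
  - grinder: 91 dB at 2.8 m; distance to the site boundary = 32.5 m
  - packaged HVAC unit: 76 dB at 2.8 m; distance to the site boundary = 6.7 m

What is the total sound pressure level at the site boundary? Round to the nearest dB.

Propagate each source to the receiver with L = L_ref − 20·log₁₀(r/r_ref), then add intensities.
grinder: 91 − 20·log₁₀(32.5/2.8) = 91 − 21.29 = 69.71 dB.
packaged HVAC unit: 76 − 20·log₁₀(6.7/2.8) = 76 − 7.58 = 68.42 dB.
Σ 10^(L/10) = 1.630e+07 → L_total = 10·log₁₀(1.630e+07) = 72.12 dB.

72 dB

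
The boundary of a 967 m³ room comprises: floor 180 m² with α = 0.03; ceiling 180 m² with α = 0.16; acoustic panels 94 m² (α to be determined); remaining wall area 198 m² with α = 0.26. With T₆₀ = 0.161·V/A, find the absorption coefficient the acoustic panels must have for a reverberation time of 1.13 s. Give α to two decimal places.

0.55

A = 0.161·V/T₆₀ = 0.161·967/1.13 = 137.78 m² sabins.
Absorption from the other surfaces = 180·0.03 + 180·0.16 + 198·0.26 = 85.68 m², so the acoustic panels must supply 52.10 m² over 94 m².
α = 52.10/94 = 0.554.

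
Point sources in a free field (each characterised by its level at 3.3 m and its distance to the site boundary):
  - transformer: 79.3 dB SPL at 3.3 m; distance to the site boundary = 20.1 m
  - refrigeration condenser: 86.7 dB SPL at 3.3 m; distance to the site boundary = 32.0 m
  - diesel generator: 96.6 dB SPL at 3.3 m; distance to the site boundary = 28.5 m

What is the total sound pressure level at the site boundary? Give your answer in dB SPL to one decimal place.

78.4 dB SPL

Propagate each source to the receiver with L = L_ref − 20·log₁₀(r/r_ref), then add intensities.
transformer: 79.3 − 20·log₁₀(20.1/3.3) = 79.3 − 15.69 = 63.61 dB SPL.
refrigeration condenser: 86.7 − 20·log₁₀(32.0/3.3) = 86.7 − 19.73 = 66.97 dB SPL.
diesel generator: 96.6 − 20·log₁₀(28.5/3.3) = 96.6 − 18.73 = 77.87 dB SPL.
Σ 10^(L/10) = 6.855e+07 → L_total = 10·log₁₀(6.855e+07) = 78.36 dB SPL.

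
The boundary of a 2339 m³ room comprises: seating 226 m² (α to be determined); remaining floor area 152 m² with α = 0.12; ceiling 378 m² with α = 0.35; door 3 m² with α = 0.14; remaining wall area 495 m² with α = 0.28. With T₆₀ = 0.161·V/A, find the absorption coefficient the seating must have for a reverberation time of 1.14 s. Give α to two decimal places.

From T₆₀ = 0.161·V/A, the target T₆₀ = 1.14 s needs A = 0.161·2339/1.14 = 330.33 m².
Absorption from the other surfaces = 152·0.12 + 378·0.35 + 3·0.14 + 495·0.28 = 289.56 m², so the seating must supply 40.77 m² over 226 m².
α = 40.77/226 = 0.180.

0.18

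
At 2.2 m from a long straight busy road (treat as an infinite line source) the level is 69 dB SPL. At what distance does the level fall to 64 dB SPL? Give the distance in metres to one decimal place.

7.0 m

Line-source spreading drops the level by 10·log₁₀(r₂/r₁); inverting, r₂/r₁ = 10^(ΔL/10).
r₂ = 2.2·10^((69−64)/10) = 2.2·10^(5.0/10) = 6.96 m.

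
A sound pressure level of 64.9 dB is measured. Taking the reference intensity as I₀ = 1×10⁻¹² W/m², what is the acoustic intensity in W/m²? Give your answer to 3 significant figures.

3.09e-06 W/m²

I = I₀·10^(L/10) = 10⁻¹² × 10^(64.9/10) = 10^(-5.510).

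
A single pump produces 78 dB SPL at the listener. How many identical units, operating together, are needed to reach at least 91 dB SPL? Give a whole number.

Need L₁ + 10·log₁₀ N ≥ 91, i.e. log₁₀ N ≥ 1.30.
N ≥ 10^(13.0/10) = 19.953, so N = 20.

20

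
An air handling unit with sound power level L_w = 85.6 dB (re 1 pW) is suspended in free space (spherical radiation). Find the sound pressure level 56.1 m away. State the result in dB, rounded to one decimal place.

39.6 dB

The power spreads over a sphere of area 4π·r², so L_p = L_w − 10·log₁₀(4π·r²).
4π·r² = 3.955e+04 m², 10·log₁₀ of that is 45.971 dB.
L_p = 85.6 − 45.971 = 39.63 dB.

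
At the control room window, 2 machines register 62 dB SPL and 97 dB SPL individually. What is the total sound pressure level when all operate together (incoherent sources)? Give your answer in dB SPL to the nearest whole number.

97 dB SPL

For uncorrelated sources the intensities add, so convert each level to linear form, sum, and take 10·log₁₀ of the total.
Σ 10^(L/10) = 10^(62/10) + 10^(97/10) = 5.013e+09.
L_total = 10·log₁₀(5.013e+09) = 97.00 dB SPL.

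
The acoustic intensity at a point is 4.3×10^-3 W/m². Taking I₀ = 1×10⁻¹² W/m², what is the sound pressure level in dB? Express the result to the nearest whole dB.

L = 10·log₁₀(I/I₀) = 10·log₁₀(4.3×10^-3/10⁻¹²) = 10·log₁₀(4.3×10^9).
L = 10·(0.6335 + 9) = 96.33 dB.

96 dB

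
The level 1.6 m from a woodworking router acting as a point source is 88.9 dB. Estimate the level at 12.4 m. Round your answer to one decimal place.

Point-source attenuation: ΔL = 20·log₁₀(r₂/r₁) = 20·log₁₀(12.4/1.6) = 17.786 dB.
L₂ = 88.9 − 20·log₁₀(12.4/1.6) = 88.9 − 17.786 = 71.11 dB.

71.1 dB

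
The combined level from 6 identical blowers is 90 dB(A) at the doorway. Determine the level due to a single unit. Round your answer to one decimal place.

For N identical incoherent sources L_total = L₁ + 10·log₁₀ N, so L₁ = 90 − 10·log₁₀(6) = 90 − 7.782.

82.2 dB(A)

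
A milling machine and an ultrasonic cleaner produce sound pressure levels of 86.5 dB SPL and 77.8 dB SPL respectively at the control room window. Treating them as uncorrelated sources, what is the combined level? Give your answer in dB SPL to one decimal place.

87.0 dB SPL

Incoherent sources combine by intensity addition: L_total = 10·log₁₀(Σ 10^(L_i/10)).
Σ 10^(L/10) = 10^(86.5/10) + 10^(77.8/10) = 5.069e+08.
L_total = 10·log₁₀(5.069e+08) = 87.05 dB SPL.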